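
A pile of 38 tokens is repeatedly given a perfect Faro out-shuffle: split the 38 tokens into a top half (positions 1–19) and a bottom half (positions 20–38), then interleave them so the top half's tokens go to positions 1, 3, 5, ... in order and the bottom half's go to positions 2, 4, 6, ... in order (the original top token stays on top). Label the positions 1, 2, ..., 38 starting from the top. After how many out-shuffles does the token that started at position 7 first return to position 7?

36

Follow position 7 under repeated out-shuffles:
7 → 13 → 25 → 12 → 23 → 8 → 15 → 29 → ... → 7 (length 36)
It first returns after 36 out-shuffles.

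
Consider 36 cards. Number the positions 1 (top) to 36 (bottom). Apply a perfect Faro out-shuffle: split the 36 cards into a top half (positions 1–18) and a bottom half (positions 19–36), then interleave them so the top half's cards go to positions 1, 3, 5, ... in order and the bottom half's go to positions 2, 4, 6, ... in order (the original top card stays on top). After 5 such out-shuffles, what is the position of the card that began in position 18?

20

Track the card's position through each out-shuffle:
18 → 35 → 34 → 32 → 28 → 20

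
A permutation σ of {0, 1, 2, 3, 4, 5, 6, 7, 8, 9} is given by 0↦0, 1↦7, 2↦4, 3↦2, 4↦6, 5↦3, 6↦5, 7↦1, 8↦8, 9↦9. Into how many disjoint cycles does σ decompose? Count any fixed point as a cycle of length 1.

Cycle decomposition: (0) (1 7) (2 4 6 5 3) (8) (9).
5 cycles.

5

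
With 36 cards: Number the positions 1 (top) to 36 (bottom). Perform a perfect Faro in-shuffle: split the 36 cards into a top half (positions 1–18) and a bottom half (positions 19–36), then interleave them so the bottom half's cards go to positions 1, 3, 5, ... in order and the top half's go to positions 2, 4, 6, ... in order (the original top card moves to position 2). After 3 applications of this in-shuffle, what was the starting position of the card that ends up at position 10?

Work backwards from position 10, undoing one in-shuffle at a time:
10 ← 5 ← 21 ← 29
So the card now at position 10 started at position 29.

29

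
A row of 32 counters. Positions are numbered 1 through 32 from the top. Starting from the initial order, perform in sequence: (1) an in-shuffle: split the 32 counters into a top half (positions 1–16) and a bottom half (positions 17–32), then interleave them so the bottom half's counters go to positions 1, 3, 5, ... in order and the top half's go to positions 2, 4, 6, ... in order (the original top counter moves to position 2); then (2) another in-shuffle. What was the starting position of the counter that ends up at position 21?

30

Undo the operations in reverse order, starting from position 21:
  undo op 2 (in-shuffle, from bottom half): 21 ← 27
  undo op 1 (in-shuffle, from bottom half): 27 ← 30
So the counter at position 21 came from original position 30.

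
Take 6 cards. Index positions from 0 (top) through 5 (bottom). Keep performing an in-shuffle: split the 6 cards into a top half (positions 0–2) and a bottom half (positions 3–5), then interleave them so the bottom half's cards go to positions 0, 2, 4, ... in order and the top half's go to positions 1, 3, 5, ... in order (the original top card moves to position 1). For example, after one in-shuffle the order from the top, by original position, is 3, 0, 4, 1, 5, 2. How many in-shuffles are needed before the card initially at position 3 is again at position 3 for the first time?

3

Follow position 3 under repeated in-shuffles:
3 → 0 → 1 → 3
It first returns after 3 in-shuffles.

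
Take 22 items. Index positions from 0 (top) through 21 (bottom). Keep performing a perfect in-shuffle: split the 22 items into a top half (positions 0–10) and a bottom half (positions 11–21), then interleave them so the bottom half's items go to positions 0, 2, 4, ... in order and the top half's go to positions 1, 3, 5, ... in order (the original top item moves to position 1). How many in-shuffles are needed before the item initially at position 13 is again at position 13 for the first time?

Follow position 13 under repeated in-shuffles:
13 → 4 → 9 → 19 → 16 → 10 → 21 → 20 → 18 → 14 → 6 → 13
It first returns after 11 in-shuffles.

11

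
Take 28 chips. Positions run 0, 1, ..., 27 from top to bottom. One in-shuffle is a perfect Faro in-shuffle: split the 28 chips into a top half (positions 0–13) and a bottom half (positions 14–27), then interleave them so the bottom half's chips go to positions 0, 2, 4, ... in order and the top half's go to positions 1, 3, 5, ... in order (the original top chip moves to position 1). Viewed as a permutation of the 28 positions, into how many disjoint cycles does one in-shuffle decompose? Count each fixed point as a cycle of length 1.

1

Trace each unvisited position around until it returns:
(0 1 3 7 15 2 ... len 28)
1 cycle in total.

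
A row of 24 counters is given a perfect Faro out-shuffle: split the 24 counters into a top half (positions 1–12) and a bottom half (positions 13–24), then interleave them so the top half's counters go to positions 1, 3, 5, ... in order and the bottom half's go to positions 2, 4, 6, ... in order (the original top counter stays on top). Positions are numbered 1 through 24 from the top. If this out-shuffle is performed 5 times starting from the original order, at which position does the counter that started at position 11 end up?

22

Track the counter's position through each out-shuffle:
11 → 21 → 18 → 12 → 23 → 22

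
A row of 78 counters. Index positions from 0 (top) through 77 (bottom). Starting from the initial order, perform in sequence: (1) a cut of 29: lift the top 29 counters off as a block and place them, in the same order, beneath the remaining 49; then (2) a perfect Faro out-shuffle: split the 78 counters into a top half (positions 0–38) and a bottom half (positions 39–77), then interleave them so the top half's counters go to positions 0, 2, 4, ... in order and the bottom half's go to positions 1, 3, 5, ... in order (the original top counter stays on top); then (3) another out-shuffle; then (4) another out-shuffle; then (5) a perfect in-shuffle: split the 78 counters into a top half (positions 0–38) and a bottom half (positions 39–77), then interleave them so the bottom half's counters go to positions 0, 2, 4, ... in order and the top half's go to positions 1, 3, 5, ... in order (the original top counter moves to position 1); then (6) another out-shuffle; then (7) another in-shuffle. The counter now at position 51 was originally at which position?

61

Undo the operations in reverse order, starting from position 51:
  undo op 7 (in-shuffle, from top half): 51 ← 25
  undo op 6 (out-shuffle, from bottom half): 25 ← 51
  undo op 5 (in-shuffle, from top half): 51 ← 25
  undo op 4 (out-shuffle, from bottom half): 25 ← 51
  undo op 3 (out-shuffle, from bottom half): 51 ← 64
  undo op 2 (out-shuffle, from top half): 64 ← 32
  undo op 1 (cut 29): 32 ← 61
So the counter at position 51 came from original position 61.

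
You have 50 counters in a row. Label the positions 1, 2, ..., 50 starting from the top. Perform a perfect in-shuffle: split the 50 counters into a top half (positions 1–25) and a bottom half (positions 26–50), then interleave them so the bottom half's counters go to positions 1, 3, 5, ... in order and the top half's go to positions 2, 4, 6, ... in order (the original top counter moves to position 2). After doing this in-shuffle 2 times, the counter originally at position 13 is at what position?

1

Track the counter's position through each in-shuffle:
13 → 26 → 1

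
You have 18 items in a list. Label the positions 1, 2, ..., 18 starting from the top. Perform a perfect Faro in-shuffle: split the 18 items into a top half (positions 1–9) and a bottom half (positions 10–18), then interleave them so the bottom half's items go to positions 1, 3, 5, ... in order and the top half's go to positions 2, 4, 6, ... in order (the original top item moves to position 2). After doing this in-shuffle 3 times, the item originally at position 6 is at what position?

10

Track the item's position through each in-shuffle:
6 → 12 → 5 → 10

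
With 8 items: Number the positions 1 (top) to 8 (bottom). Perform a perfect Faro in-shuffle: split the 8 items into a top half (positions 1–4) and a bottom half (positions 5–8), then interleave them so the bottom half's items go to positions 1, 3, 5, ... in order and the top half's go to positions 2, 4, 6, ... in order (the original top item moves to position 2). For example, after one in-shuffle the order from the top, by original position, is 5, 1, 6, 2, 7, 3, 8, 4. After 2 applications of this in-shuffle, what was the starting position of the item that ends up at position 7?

Work backwards from position 7, undoing one in-shuffle at a time:
7 ← 8 ← 4
So the item now at position 7 started at position 4.

4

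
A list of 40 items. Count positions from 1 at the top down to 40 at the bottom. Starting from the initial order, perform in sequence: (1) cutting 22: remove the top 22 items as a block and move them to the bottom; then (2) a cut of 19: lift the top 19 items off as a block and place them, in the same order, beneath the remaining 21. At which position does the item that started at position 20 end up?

19

Track the item from position 20 forward through each operation:
  after op 1 (cut 22): 20 → 38
  after op 2 (cut 19): 38 → 19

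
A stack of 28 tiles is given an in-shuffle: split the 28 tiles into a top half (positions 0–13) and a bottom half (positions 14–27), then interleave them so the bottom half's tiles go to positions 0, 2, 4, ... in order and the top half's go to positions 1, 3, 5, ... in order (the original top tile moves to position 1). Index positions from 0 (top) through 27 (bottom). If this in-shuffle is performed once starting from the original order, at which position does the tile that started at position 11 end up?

23

Track the tile's position through each in-shuffle:
11 → 23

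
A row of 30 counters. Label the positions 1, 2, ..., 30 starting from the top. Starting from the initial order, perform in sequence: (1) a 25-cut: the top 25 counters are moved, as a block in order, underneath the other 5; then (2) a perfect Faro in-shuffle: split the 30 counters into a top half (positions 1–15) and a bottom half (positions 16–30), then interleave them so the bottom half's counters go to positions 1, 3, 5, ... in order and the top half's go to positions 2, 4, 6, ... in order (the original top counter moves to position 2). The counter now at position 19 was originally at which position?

Undo the operations in reverse order, starting from position 19:
  undo op 2 (in-shuffle, from bottom half): 19 ← 25
  undo op 1 (cut 25): 25 ← 20
So the counter at position 19 came from original position 20.

20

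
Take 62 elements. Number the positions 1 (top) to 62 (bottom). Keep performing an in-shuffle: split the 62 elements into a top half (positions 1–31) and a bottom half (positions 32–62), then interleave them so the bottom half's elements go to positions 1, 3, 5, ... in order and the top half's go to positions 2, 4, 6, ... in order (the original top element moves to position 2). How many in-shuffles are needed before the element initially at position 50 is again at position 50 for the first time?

Follow position 50 under repeated in-shuffles:
50 → 37 → 11 → 22 → 44 → 25 → 50
It first returns after 6 in-shuffles.

6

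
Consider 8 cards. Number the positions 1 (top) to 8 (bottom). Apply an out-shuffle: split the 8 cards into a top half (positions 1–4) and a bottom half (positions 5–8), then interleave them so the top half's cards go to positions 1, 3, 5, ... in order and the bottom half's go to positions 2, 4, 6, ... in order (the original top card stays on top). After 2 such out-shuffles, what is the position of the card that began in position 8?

8

Position 8 is a fixed point of every out-shuffle, so the card never moves.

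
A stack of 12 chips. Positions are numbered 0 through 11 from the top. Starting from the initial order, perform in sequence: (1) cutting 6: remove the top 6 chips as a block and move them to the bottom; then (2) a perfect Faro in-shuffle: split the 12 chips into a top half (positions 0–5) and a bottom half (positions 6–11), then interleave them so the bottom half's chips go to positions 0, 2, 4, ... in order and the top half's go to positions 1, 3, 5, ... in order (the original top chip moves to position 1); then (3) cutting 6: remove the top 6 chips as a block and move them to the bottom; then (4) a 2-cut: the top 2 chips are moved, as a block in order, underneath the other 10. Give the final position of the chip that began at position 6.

5

Track the chip from position 6 forward through each operation:
  after op 1 (cut 6): 6 → 0
  after op 2 (in-shuffle): 0 → 1
  after op 3 (cut 6): 1 → 7
  after op 4 (cut 2): 7 → 5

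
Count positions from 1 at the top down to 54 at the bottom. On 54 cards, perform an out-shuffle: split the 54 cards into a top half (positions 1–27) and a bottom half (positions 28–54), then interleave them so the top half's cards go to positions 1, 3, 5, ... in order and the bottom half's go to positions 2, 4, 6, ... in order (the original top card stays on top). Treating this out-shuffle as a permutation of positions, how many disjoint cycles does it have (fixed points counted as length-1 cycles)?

Trace each unvisited position around until it returns:
(1) (2 3 5 9 17 33 ... len 52) (54)
3 cycles in total.

3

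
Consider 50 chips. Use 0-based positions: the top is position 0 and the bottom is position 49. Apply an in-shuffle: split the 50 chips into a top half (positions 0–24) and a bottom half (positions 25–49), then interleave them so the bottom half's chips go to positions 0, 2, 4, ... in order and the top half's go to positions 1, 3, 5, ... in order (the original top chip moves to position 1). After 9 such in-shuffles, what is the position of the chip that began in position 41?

Track the chip's position through each in-shuffle:
41 → 32 → 14 → 29 → 8 → 17 → 35 → 20 → 41 → 32

32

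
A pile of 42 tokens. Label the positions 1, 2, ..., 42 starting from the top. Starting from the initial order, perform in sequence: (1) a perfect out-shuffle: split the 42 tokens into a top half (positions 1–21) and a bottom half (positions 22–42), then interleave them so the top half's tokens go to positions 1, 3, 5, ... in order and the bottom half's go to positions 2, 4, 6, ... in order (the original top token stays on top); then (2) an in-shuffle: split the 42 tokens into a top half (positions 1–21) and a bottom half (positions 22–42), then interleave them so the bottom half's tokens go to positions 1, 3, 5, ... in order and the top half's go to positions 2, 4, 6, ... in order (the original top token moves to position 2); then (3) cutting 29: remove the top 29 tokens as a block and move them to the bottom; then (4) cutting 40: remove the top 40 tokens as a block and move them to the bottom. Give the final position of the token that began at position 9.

Track the token from position 9 forward through each operation:
  after op 1 (out-shuffle): 9 → 17
  after op 2 (in-shuffle): 17 → 34
  after op 3 (cut 29): 34 → 5
  after op 4 (cut 40): 5 → 7

7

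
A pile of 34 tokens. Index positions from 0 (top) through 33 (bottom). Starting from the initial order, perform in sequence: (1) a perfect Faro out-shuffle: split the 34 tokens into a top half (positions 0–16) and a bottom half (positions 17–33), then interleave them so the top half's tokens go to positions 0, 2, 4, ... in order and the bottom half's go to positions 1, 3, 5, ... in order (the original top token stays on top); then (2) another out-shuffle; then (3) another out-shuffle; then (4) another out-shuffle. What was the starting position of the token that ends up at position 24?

Undo the operations in reverse order, starting from position 24:
  undo op 4 (out-shuffle, from top half): 24 ← 12
  undo op 3 (out-shuffle, from top half): 12 ← 6
  undo op 2 (out-shuffle, from top half): 6 ← 3
  undo op 1 (out-shuffle, from bottom half): 3 ← 18
So the token at position 24 came from original position 18.

18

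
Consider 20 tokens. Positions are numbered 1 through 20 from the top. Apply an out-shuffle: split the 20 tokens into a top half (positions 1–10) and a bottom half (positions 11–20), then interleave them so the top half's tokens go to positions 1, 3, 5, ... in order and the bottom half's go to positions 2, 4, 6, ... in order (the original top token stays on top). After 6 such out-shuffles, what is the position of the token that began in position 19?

13

Track the token's position through each out-shuffle:
19 → 18 → 16 → 12 → 4 → 7 → 13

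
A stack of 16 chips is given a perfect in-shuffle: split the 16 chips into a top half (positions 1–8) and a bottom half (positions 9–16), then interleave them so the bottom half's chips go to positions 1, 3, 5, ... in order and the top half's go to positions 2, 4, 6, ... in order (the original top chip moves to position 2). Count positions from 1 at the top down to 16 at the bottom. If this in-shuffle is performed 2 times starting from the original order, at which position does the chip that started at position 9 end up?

Track the chip's position through each in-shuffle:
9 → 1 → 2

2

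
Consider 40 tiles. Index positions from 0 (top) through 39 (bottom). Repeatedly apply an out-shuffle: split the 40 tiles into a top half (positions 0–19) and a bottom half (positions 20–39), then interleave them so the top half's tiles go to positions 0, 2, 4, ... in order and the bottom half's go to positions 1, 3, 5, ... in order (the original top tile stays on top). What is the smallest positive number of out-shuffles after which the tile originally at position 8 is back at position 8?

Follow position 8 under repeated out-shuffles:
8 → 16 → 32 → 25 → 11 → 22 → 5 → 10 → 20 → 1 → 2 → 4 → 8
It first returns after 12 out-shuffles.

12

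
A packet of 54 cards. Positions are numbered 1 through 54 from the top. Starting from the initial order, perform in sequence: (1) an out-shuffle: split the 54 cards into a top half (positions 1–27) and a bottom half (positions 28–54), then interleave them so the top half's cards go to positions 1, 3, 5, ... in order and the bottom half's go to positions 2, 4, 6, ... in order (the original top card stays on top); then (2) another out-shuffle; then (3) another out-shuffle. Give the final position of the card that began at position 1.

Track the card from position 1 forward through each operation:
  after op 1 (out-shuffle): 1 → 1
  after op 2 (out-shuffle): 1 → 1
  after op 3 (out-shuffle): 1 → 1

1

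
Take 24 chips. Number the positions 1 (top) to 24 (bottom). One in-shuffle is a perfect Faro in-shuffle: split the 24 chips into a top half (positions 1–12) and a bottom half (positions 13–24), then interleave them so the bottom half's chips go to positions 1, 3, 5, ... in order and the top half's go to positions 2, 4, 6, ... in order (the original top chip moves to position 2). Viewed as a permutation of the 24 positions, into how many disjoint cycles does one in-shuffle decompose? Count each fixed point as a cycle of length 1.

Trace each unvisited position around until it returns:
(1 2 4 8 16 7 ... len 20) (5 10 20 15)
2 cycles in total.

2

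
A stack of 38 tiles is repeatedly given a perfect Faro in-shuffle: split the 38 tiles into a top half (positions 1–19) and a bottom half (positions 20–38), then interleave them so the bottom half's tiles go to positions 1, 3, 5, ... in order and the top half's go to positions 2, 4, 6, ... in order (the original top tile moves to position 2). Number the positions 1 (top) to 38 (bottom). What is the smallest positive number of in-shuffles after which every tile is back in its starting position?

The in-shuffle permutes the 38 positions with cycle lengths [2, 12, 12, 12].
Every tile is home exactly when every cycle has completed a whole number of laps, i.e. after lcm(2, 12) = 12 in-shuffles.

12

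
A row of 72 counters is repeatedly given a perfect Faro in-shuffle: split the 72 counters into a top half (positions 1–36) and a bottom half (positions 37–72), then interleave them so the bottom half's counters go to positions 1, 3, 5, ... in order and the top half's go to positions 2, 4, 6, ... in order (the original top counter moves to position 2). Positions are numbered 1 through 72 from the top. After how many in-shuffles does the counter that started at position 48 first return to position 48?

9

Follow position 48 under repeated in-shuffles:
48 → 23 → 46 → 19 → 38 → 3 → 6 → 12 → 24 → 48
It first returns after 9 in-shuffles.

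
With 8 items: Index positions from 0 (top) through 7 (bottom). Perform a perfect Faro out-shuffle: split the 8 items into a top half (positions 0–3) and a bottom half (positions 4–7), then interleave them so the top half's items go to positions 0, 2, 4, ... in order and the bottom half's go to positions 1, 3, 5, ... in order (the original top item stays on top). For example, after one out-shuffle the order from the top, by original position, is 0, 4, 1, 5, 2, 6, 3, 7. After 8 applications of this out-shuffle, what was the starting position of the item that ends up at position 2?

4

Work backwards from position 2, undoing one out-shuffle at a time:
2 ← 1 ← 4 ← 2 ← 1 ← 4 ← 2 ← 1 ← 4
So the item now at position 2 started at position 4.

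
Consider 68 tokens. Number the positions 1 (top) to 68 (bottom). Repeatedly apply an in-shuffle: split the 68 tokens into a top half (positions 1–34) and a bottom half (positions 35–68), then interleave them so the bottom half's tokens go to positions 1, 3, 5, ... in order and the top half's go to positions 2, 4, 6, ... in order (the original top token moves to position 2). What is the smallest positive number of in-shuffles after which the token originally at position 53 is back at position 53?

22

Follow position 53 under repeated in-shuffles:
53 → 37 → 5 → 10 → 20 → 40 → 11 → 22 → ... → 53 (length 22)
It first returns after 22 in-shuffles.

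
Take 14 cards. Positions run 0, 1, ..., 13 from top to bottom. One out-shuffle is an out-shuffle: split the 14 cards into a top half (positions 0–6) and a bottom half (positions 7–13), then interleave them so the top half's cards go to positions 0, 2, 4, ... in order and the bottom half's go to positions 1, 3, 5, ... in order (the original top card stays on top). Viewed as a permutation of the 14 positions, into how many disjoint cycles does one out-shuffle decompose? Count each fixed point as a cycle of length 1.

3

Trace each unvisited position around until it returns:
(0) (1 2 4 8 3 6 ... len 12) (13)
3 cycles in total.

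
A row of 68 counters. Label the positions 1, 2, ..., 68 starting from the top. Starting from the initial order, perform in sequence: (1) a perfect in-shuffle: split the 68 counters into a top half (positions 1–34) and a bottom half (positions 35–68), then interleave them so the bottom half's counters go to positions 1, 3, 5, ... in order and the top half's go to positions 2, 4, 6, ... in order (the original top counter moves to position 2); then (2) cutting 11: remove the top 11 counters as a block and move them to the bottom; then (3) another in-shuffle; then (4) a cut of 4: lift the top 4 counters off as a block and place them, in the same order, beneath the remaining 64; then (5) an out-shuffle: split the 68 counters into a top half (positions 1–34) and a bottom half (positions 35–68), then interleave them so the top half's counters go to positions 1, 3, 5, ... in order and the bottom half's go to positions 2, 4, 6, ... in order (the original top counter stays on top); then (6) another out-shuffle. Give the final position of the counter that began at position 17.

Track the counter from position 17 forward through each operation:
  after op 1 (in-shuffle): 17 → 34
  after op 2 (cut 11): 34 → 23
  after op 3 (in-shuffle): 23 → 46
  after op 4 (cut 4): 46 → 42
  after op 5 (out-shuffle): 42 → 16
  after op 6 (out-shuffle): 16 → 31

31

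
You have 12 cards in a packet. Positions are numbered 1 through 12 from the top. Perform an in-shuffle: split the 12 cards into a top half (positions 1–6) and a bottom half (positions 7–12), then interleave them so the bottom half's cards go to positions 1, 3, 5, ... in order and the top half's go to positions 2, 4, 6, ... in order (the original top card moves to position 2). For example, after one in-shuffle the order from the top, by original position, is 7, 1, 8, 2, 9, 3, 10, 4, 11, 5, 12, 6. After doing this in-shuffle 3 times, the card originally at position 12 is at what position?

Track the card's position through each in-shuffle:
12 → 11 → 9 → 5

5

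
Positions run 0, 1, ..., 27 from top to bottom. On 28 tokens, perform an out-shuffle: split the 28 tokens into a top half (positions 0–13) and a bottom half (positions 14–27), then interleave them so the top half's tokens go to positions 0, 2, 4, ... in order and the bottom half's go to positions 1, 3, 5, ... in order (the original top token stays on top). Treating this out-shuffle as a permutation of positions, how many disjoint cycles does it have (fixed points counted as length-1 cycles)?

Trace each unvisited position around until it returns:
(0) (1 2 4 8 16 5 ... len 18) (3 6 12 24 21 15) (9 18) (27)
5 cycles in total.

5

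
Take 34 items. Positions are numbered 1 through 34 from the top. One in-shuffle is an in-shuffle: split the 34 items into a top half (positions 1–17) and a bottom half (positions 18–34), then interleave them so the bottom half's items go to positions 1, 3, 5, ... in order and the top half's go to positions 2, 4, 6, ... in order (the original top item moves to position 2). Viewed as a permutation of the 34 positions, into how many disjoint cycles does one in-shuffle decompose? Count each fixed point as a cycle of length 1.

5

Trace each unvisited position around until it returns:
(1 2 4 8 16 32 ... len 12) (3 6 12 24 13 26 ... len 12) (5 10 20) (7 14 28 21) (15 30 25)
5 cycles in total.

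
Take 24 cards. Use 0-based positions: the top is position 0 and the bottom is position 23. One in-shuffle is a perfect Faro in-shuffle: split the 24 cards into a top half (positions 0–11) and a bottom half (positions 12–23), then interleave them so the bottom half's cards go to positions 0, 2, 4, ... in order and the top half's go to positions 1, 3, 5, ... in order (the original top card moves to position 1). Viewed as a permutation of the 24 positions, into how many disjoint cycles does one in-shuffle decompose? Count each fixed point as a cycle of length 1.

2

Trace each unvisited position around until it returns:
(0 1 3 7 15 6 ... len 20) (4 9 19 14)
2 cycles in total.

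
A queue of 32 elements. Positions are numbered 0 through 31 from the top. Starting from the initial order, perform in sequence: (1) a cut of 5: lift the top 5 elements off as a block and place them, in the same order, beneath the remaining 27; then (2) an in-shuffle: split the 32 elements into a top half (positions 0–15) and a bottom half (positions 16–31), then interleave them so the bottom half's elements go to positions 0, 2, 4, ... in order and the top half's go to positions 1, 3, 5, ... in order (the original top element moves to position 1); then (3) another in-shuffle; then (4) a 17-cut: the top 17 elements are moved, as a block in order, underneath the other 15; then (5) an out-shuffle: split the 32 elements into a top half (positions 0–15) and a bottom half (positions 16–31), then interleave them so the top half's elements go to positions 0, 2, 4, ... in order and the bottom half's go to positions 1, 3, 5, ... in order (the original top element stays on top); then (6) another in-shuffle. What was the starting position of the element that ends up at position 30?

Undo the operations in reverse order, starting from position 30:
  undo op 6 (in-shuffle, from bottom half): 30 ← 31
  undo op 5 (out-shuffle, from bottom half): 31 ← 31
  undo op 4 (cut 17): 31 ← 16
  undo op 3 (in-shuffle, from bottom half): 16 ← 24
  undo op 2 (in-shuffle, from bottom half): 24 ← 28
  undo op 1 (cut 5): 28 ← 1
So the element at position 30 came from original position 1.

1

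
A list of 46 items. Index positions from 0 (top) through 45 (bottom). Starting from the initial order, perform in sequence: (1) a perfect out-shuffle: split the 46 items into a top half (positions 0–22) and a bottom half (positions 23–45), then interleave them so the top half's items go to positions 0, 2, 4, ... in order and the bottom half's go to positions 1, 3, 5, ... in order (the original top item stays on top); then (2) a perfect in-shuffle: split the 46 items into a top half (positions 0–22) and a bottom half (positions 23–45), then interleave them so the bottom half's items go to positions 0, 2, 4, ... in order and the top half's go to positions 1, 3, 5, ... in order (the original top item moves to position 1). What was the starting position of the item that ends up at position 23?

28

Undo the operations in reverse order, starting from position 23:
  undo op 2 (in-shuffle, from top half): 23 ← 11
  undo op 1 (out-shuffle, from bottom half): 11 ← 28
So the item at position 23 came from original position 28.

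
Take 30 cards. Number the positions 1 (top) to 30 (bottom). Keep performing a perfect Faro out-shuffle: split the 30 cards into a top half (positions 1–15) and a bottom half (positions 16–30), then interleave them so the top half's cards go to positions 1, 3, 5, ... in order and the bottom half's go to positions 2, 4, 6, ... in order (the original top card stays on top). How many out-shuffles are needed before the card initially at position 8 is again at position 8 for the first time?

Follow position 8 under repeated out-shuffles:
8 → 15 → 29 → 28 → 26 → 22 → 14 → 27 → ... → 8 (length 28)
It first returns after 28 out-shuffles.

28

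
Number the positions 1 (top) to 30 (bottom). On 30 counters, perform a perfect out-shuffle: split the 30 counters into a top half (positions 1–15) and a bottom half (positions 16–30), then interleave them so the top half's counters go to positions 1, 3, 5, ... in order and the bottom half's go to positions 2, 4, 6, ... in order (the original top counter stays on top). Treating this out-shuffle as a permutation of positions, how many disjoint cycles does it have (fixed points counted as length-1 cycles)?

3

Trace each unvisited position around until it returns:
(1) (2 3 5 9 17 4 ... len 28) (30)
3 cycles in total.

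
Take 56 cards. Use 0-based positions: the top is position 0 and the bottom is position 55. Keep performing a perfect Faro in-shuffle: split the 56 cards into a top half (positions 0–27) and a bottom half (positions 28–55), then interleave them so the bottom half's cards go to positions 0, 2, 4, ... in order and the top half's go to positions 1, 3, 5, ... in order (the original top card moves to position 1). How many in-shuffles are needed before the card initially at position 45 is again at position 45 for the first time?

Follow position 45 under repeated in-shuffles:
45 → 34 → 12 → 25 → 51 → 46 → 36 → 16 → 33 → 10 → 21 → 43 → 30 → 4 → 9 → 19 → 39 → 22 → 45
It first returns after 18 in-shuffles.

18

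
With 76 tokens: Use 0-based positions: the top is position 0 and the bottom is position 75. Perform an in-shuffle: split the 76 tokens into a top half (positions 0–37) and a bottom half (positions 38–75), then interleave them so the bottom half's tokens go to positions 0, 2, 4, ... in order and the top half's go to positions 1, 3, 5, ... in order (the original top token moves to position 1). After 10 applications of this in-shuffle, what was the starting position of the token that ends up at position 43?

Work backwards from position 43, undoing one in-shuffle at a time:
43 ← 21 ← 10 ← 43 ← 21 ← 10 ← 43 ← 21 ← 10 ← 43 ← 21
So the token now at position 43 started at position 21.

21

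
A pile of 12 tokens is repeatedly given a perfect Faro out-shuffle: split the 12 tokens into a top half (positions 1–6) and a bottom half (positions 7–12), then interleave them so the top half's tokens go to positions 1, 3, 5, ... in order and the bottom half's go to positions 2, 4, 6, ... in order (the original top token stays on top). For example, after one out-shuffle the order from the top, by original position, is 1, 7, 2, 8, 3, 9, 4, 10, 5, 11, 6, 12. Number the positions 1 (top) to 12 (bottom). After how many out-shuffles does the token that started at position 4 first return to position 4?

Follow position 4 under repeated out-shuffles:
4 → 7 → 2 → 3 → 5 → 9 → 6 → 11 → 10 → 8 → 4
It first returns after 10 out-shuffles.

10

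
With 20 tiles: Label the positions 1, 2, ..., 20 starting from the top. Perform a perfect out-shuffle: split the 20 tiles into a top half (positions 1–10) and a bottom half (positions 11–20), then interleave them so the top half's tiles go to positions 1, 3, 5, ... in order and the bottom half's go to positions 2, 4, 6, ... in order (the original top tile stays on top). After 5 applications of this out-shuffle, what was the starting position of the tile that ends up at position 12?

Work backwards from position 12, undoing one out-shuffle at a time:
12 ← 16 ← 18 ← 19 ← 10 ← 15
So the tile now at position 12 started at position 15.

15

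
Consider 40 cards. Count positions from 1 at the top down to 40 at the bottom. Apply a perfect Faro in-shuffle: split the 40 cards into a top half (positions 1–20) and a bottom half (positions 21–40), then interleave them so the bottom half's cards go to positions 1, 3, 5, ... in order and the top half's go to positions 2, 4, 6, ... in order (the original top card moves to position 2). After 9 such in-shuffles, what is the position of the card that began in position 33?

Track the card's position through each in-shuffle:
33 → 25 → 9 → 18 → 36 → 31 → 21 → 1 → 2 → 4

4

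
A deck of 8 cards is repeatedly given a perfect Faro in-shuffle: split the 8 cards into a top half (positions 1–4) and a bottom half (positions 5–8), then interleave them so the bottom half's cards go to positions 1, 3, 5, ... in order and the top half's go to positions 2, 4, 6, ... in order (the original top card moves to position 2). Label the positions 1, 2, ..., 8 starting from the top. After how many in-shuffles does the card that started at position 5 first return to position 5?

Follow position 5 under repeated in-shuffles:
5 → 1 → 2 → 4 → 8 → 7 → 5
It first returns after 6 in-shuffles.

6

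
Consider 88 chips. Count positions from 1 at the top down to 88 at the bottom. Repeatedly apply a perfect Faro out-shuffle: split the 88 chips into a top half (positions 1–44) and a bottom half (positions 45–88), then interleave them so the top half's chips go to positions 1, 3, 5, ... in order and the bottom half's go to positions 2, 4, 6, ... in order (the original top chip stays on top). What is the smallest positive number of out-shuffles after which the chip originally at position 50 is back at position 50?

28

Follow position 50 under repeated out-shuffles:
50 → 12 → 23 → 45 → 2 → 3 → 5 → 9 → ... → 50 (length 28)
It first returns after 28 out-shuffles.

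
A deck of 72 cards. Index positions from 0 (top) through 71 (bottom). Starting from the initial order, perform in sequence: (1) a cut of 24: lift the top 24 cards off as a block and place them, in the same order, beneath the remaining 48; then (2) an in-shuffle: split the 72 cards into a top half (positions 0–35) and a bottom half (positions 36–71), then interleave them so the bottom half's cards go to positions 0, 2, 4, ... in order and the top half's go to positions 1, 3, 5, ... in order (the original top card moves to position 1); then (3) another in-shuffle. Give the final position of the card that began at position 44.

10

Track the card from position 44 forward through each operation:
  after op 1 (cut 24): 44 → 20
  after op 2 (in-shuffle): 20 → 41
  after op 3 (in-shuffle): 41 → 10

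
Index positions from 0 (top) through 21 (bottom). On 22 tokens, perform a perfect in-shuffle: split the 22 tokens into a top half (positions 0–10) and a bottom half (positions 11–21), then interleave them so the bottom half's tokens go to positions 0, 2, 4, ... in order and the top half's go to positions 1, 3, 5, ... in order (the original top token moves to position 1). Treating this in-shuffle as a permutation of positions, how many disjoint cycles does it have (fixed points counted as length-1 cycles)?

2

Trace each unvisited position around until it returns:
(0 1 3 7 15 8 ... len 11) (4 9 19 16 10 21 ... len 11)
2 cycles in total.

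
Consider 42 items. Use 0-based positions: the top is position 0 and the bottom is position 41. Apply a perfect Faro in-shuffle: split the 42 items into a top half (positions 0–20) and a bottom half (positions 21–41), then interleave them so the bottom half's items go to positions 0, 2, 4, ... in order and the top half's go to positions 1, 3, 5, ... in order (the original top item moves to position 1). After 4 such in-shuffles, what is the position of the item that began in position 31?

38

Track the item's position through each in-shuffle:
31 → 20 → 41 → 40 → 38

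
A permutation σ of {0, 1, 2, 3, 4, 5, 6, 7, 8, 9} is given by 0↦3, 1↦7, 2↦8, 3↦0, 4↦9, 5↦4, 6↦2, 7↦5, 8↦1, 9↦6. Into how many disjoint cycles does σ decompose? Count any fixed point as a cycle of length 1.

Cycle decomposition: (0 3) (1 7 5 4 9 6 2 8).
2 cycles.

2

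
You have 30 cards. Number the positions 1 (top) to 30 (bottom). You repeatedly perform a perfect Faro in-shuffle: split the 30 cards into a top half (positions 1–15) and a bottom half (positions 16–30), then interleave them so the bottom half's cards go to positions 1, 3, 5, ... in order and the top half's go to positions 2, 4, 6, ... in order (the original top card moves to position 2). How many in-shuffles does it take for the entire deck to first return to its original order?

5

The in-shuffle permutes the 30 positions with cycle lengths [5, 5, 5, 5, 5, 5].
Every card is home exactly when every cycle has completed a whole number of laps, i.e. after lcm(5) = 5 in-shuffles.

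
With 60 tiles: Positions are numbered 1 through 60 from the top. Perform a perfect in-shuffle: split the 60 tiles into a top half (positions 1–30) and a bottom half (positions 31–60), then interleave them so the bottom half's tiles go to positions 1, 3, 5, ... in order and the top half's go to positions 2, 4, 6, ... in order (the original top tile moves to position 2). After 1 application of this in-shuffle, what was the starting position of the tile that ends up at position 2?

Work backwards from position 2, undoing one in-shuffle at a time:
2 ← 1
So the tile now at position 2 started at position 1.

1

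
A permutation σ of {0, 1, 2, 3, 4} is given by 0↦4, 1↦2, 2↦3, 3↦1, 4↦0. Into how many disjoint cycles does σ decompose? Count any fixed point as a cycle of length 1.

Cycle decomposition: (0 4) (1 2 3).
2 cycles.

2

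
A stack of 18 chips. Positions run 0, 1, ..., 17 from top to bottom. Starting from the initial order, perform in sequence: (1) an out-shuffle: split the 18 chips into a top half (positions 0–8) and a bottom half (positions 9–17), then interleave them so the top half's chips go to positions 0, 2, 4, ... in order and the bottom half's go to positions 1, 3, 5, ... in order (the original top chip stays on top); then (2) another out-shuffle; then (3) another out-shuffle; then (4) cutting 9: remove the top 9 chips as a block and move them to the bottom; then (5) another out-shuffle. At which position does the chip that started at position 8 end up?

Track the chip from position 8 forward through each operation:
  after op 1 (out-shuffle): 8 → 16
  after op 2 (out-shuffle): 16 → 15
  after op 3 (out-shuffle): 15 → 13
  after op 4 (cut 9): 13 → 4
  after op 5 (out-shuffle): 4 → 8

8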